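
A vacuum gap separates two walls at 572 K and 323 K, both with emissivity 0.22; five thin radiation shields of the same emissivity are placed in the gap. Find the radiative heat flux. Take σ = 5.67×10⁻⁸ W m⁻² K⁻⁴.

q ≈ 112 W/m²

Each of the 6 gaps contributes resistance (2/ε − 1) = 2/0.22 − 1 = 8.091; total = 48.55.
q = σ(T₁⁴ − T₂⁴) / 48.55 = 5.67×10⁻⁸ × 9.62×10^10 / 48.55 = 112 W/m².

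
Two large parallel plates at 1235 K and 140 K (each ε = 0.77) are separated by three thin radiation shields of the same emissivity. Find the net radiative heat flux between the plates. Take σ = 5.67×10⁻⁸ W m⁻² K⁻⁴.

q ≈ 20600 W/m²

Each of the 4 gaps contributes resistance (2/ε − 1) = 2/0.77 − 1 = 1.597; total = 6.390.
q = σ(T₁⁴ − T₂⁴) / 6.390 = 5.67×10⁻⁸ × 2.33×10^12 / 6.390 = 20600 W/m².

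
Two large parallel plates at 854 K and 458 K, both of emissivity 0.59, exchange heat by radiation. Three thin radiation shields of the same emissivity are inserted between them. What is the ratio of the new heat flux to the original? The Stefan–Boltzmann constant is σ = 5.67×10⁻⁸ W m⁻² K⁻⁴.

With N identical shields there are N+1 = 4 gaps in series, each with the same radiative resistance, so the flux falls to 1/(N+1) of its unshielded value.

ratio ≈ 0.250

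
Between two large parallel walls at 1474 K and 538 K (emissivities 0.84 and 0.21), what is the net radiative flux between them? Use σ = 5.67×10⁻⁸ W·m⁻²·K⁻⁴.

For two large parallel gray plates, q = σ(T₁⁴ − T₂⁴) / (1/ε₁ + 1/ε₂ − 1).
1/ε₁ + 1/ε₂ − 1 = 1/0.84 + 1/0.21 − 1 = 4.952.
T₁⁴ − T₂⁴ = 4.72×10^12 − 8.38×10^10 = 4.64×10^12 K⁴.
q = 5.67×10⁻⁸ × 4.64×10^12 / 4.952 = 53100 W/m².

q ≈ 53100 W/m²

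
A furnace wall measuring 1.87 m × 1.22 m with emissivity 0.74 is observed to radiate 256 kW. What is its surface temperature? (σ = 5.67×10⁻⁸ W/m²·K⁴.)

T ≈ 1280 K

A = 1.87 × 1.22 = 2.28 m².
From P = εσAT⁴, T = (P / εσA)^(1/4) = (2.56×10^5 / (0.74 × 5.67×10⁻⁸ × 2.28))^(1/4).
T = (2.67×10^12)^(1/4) = 1280 K.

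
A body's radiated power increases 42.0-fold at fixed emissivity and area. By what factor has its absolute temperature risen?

P ∝ T⁴ ⇒ T ∝ P^(1/4), so T scales by (42.0)^(1/4) = 2.55.

factor ≈ 2.55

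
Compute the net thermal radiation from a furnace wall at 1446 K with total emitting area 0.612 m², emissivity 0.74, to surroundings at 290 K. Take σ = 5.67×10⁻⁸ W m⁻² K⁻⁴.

Q = εσA(T⁴ − T_s⁴). T⁴ − T_s⁴ = (1446)⁴ − (290)⁴ = 4.37×10^12 − 7.07×10^9 = 4.36×10^12 K⁴.
Q = 0.74 × 5.67×10⁻⁸ × 0.612 × 4.36×10^12 = 1.12×10^5 W.

Q ≈ 1.12×10^5 W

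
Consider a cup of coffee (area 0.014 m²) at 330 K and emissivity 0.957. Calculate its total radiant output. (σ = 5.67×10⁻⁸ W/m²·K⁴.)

P = εσAT⁴ = 0.957 × 5.67×10⁻⁸ × 0.0140 × (330)⁴ = 0.957 × 5.67×10⁻⁸ × 0.0140 × 1.19×10^10.
P = 9.01 W.

P ≈ 9.01 W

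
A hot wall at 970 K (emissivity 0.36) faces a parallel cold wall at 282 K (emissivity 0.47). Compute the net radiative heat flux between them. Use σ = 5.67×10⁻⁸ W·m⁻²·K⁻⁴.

For two large parallel gray plates, q = σ(T₁⁴ − T₂⁴) / (1/ε₁ + 1/ε₂ − 1).
1/ε₁ + 1/ε₂ − 1 = 1/0.36 + 1/0.47 − 1 = 3.905.
T₁⁴ − T₂⁴ = 8.85×10^11 − 6.32×10^9 = 8.79×10^11 K⁴.
q = 5.67×10⁻⁸ × 8.79×10^11 / 3.905 = 12800 W/m².

q ≈ 12800 W/m²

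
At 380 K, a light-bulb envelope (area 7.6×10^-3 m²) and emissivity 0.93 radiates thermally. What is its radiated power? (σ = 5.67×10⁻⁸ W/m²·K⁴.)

Stefan–Boltzmann: P = εσAT⁴ = 0.93 × 5.67×10⁻⁸ × 7.60×10^-3 × (380)⁴ = 0.93 × 5.67×10⁻⁸ × 7.60×10^-3 × 2.09×10^10.
P = 8.36 W.

P ≈ 8.36 W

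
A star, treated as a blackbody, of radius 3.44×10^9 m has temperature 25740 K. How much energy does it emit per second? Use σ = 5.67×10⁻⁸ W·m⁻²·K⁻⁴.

P ≈ 3.70×10^30 W

A = 4πr² = 4π × (3.44×10^9)² = 1.49×10^20 m².
P = σAT⁴ = 5.67×10⁻⁸ × 1.49×10^20 × (25740)⁴ = 5.67×10⁻⁸ × 1.49×10^20 × 4.39×10^17.
P = 3.70×10^30 W.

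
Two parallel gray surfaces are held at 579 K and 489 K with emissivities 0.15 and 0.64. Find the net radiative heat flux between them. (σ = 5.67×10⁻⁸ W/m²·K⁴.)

q ≈ 433 W/m²

For two large parallel gray plates, q = σ(T₁⁴ − T₂⁴) / (1/ε₁ + 1/ε₂ − 1).
1/ε₁ + 1/ε₂ − 1 = 1/0.15 + 1/0.64 − 1 = 7.229.
T₁⁴ − T₂⁴ = 1.12×10^11 − 5.72×10^10 = 5.52×10^10 K⁴.
q = 5.67×10⁻⁸ × 5.52×10^10 / 7.229 = 433 W/m².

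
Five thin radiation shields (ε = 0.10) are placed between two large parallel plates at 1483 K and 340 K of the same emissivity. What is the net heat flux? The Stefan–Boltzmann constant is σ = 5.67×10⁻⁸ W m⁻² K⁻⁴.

Each of the 6 gaps contributes resistance (2/ε − 1) = 2/0.10 − 1 = 19.00; total = 114.0.
q = σ(T₁⁴ − T₂⁴) / 114.0 = 5.67×10⁻⁸ × 4.82×10^12 / 114.0 = 2400 W/m².

q ≈ 2400 W/m²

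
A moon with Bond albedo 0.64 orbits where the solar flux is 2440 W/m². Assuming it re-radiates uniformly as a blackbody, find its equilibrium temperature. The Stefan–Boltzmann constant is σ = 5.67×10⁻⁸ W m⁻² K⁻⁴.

T ≈ 249 K

Power absorbed = (1−a)S·πR²; power emitted = 4πR²σT⁴. Equating and cancelling πR²:
T = ((1−a)S / 4σ)^(1/4) = (878 / (4 × 5.67×10⁻⁸))^(1/4) = (3.87×10^9)^(1/4).
T = 249 K.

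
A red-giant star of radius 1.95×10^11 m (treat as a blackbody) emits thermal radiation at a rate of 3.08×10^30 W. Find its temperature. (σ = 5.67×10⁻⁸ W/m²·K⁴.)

T ≈ 3270 K

A = 4πr² = 4π × (1.95×10^11)² = 4.78×10^23 m².
From P = σAT⁴, T = (P / σA)^(1/4) = (3.08×10^30 / (5.67×10⁻⁸ × 4.78×10^23))^(1/4).
T = (1.14×10^14)^(1/4) = 3270 K.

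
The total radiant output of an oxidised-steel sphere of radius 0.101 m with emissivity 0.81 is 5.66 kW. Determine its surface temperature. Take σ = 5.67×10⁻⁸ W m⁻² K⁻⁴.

T ≈ 990 K

A = 4πr² = 4π × (0.101)² = 0.128 m².
From P = εσAT⁴, T = (P / εσA)^(1/4) = (5660 / (0.81 × 5.67×10⁻⁸ × 0.128))^(1/4).
T = (9.61×10^11)^(1/4) = 990 K.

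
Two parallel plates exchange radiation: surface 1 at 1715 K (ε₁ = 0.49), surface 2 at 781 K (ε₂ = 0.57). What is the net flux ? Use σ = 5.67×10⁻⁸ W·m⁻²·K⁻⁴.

For two large parallel gray plates, q = σ(T₁⁴ − T₂⁴) / (1/ε₁ + 1/ε₂ − 1).
1/ε₁ + 1/ε₂ − 1 = 1/0.49 + 1/0.57 − 1 = 2.795.
T₁⁴ − T₂⁴ = 8.65×10^12 − 3.72×10^11 = 8.28×10^12 K⁴.
q = 5.67×10⁻⁸ × 8.28×10^12 / 2.795 = 1.68×10^5 W/m².

q ≈ 1.68×10^5 W/m²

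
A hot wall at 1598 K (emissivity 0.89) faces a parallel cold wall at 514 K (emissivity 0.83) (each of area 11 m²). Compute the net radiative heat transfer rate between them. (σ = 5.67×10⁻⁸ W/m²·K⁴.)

Q ≈ 3.03×10^6 W

For two large parallel gray plates, q = σ(T₁⁴ − T₂⁴) / (1/ε₁ + 1/ε₂ − 1).
1/ε₁ + 1/ε₂ − 1 = 1/0.89 + 1/0.83 − 1 = 1.328.
T₁⁴ − T₂⁴ = 6.52×10^12 − 6.98×10^10 = 6.45×10^12 K⁴.
q = 5.67×10⁻⁸ × 6.45×10^12 / 1.328 = 2.75×10^5 W/m².
Q = q·A = 2.75×10^5 × 11 = 3.03×10^6 W.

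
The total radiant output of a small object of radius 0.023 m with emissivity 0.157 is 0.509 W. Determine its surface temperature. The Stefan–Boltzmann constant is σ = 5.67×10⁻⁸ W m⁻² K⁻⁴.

A = 4πr² = 4π × (0.023)² = 6.65×10^-3 m².
From P = εσAT⁴, T = (P / εσA)^(1/4) = (0.509 / (0.157 × 5.67×10⁻⁸ × 6.65×10^-3))^(1/4).
T = (8.60×10^9)^(1/4) = 305 K.

T ≈ 305 K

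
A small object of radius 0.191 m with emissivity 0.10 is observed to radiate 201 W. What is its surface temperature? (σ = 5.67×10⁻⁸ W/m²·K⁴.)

T ≈ 527 K

A = 4πr² = 4π × (0.191)² = 0.458 m².
From P = εσAT⁴, T = (P / εσA)^(1/4) = (201 / (0.10 × 5.67×10⁻⁸ × 0.458))^(1/4).
T = (7.73×10^10)^(1/4) = 527 K.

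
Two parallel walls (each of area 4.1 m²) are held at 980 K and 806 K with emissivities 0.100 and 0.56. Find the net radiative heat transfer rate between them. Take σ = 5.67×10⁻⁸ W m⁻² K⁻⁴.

For two large parallel gray plates, q = σ(T₁⁴ − T₂⁴) / (1/ε₁ + 1/ε₂ − 1).
1/ε₁ + 1/ε₂ − 1 = 1/0.100 + 1/0.56 − 1 = 10.79.
T₁⁴ − T₂⁴ = 9.22×10^11 − 4.22×10^11 = 5.00×10^11 K⁴.
q = 5.67×10⁻⁸ × 5.00×10^11 / 10.79 = 2630 W/m².
Q = q·A = 2630 × 4.1 = 10800 W.

Q ≈ 10800 W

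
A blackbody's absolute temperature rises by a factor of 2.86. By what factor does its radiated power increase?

P ∝ T⁴, so the power scales as (2.86)⁴ = 66.9.

factor ≈ 66.9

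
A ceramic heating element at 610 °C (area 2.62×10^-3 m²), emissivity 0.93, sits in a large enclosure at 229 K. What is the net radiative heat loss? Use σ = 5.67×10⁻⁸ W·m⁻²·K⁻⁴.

Convert: 610 °C = 883 K.
Q = εσA(T⁴ − T_s⁴). T⁴ − T_s⁴ = (883)⁴ − (229)⁴ = 6.08×10^11 − 2.75×10^9 = 6.05×10^11 K⁴.
Q = 0.93 × 5.67×10⁻⁸ × 2.62×10^-3 × 6.05×10^11 = 83.6 W.

Q ≈ 83.6 W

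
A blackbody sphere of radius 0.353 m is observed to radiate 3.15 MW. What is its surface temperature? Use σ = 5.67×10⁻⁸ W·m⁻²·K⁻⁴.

T ≈ 2440 K

A = 4πr² = 4π × (0.353)² = 1.57 m².
From P = σAT⁴, T = (P / σA)^(1/4) = (3.15×10^6 / (5.67×10⁻⁸ × 1.57))^(1/4).
T = (3.55×10^13)^(1/4) = 2440 K.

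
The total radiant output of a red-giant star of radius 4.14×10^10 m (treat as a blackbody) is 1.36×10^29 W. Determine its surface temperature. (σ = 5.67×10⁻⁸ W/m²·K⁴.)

T ≈ 3250 K

A = 4πr² = 4π × (4.14×10^10)² = 2.15×10^22 m².
From P = σAT⁴, T = (P / σA)^(1/4) = (1.36×10^29 / (5.67×10⁻⁸ × 2.15×10^22))^(1/4).
T = (1.11×10^14)^(1/4) = 3250 K.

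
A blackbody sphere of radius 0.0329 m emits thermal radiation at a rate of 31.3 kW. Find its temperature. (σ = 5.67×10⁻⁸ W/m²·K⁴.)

T ≈ 2520 K

A = 4πr² = 4π × (0.0329)² = 0.0136 m².
From P = σAT⁴, T = (P / σA)^(1/4) = (31300 / (5.67×10⁻⁸ × 0.0136))^(1/4).
T = (4.06×10^13)^(1/4) = 2520 K.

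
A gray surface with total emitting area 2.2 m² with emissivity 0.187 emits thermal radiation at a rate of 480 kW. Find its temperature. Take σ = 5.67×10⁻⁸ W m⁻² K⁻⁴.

From P = εσAT⁴, T = (P / εσA)^(1/4) = (4.80×10^5 / (0.187 × 5.67×10⁻⁸ × 2.20))^(1/4).
T = (2.06×10^13)^(1/4) = 2130 K.

T ≈ 2130 K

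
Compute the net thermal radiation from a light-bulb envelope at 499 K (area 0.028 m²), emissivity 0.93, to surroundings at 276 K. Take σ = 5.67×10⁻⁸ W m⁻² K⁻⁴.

Q ≈ 83.0 W

Q = εσA(T⁴ − T_s⁴). T⁴ − T_s⁴ = (499)⁴ − (276)⁴ = 6.20×10^10 − 5.80×10^9 = 5.62×10^10 K⁴.
Q = 0.93 × 5.67×10⁻⁸ × 0.0280 × 5.62×10^10 = 83.0 W.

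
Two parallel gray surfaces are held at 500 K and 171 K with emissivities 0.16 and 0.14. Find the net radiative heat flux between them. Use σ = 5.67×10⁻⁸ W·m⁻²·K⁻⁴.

q ≈ 282 W/m²

For two large parallel gray plates, q = σ(T₁⁴ − T₂⁴) / (1/ε₁ + 1/ε₂ − 1).
1/ε₁ + 1/ε₂ − 1 = 1/0.16 + 1/0.14 − 1 = 12.39.
T₁⁴ − T₂⁴ = 6.25×10^10 − 8.55×10^8 = 6.16×10^10 K⁴.
q = 5.67×10⁻⁸ × 6.16×10^10 / 12.39 = 282 W/m².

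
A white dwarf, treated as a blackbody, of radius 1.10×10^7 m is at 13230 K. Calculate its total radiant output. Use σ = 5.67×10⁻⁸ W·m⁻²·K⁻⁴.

P ≈ 2.64×10^24 W

A = 4πr² = 4π × (1.10×10^7)² = 1.52×10^15 m².
P = σAT⁴ = 5.67×10⁻⁸ × 1.52×10^15 × (13230)⁴ = 5.67×10⁻⁸ × 1.52×10^15 × 3.06×10^16.
P = 2.64×10^24 W.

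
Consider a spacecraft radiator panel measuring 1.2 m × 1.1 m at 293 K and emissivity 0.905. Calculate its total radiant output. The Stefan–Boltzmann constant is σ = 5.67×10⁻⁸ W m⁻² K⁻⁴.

P ≈ 499 W

A = 1.2 × 1.1 = 1.32 m².
P = εσAT⁴ = 0.905 × 5.67×10⁻⁸ × 1.32 × (293)⁴ = 0.905 × 5.67×10⁻⁸ × 1.32 × 7.37×10^9.
P = 499 W.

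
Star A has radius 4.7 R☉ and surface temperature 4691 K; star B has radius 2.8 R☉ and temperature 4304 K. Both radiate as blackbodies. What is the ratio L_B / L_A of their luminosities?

L = 4πR²σT⁴ ∝ R²T⁴, so L_B/L_A = (2.8/4.7)² × (4304/4691)⁴ = 0.355 × 0.709 = 0.252.

L_B/L_A ≈ 0.252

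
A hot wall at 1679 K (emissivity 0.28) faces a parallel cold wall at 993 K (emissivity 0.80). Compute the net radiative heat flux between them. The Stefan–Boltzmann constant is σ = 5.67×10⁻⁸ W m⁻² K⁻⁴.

For two large parallel gray plates, q = σ(T₁⁴ − T₂⁴) / (1/ε₁ + 1/ε₂ − 1).
1/ε₁ + 1/ε₂ − 1 = 1/0.28 + 1/0.80 − 1 = 3.821.
T₁⁴ − T₂⁴ = 7.95×10^12 − 9.72×10^11 = 6.97×10^12 K⁴.
q = 5.67×10⁻⁸ × 6.97×10^12 / 3.821 = 1.03×10^5 W/m².

q ≈ 1.03×10^5 W/m²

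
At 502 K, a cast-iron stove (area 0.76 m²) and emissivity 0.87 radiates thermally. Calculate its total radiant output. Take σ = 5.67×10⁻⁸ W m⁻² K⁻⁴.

P ≈ 2380 W

Stefan–Boltzmann: P = εσAT⁴ = 0.87 × 5.67×10⁻⁸ × 0.760 × (502)⁴ = 0.87 × 5.67×10⁻⁸ × 0.760 × 6.35×10^10.
P = 2380 W.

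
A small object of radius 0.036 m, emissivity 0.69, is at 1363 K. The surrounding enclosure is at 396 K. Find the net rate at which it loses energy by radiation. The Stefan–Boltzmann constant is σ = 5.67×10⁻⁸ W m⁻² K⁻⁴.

Q ≈ 2180 W

A = 4πr² = 4π × (0.036)² = 0.0163 m².
Q = εσA(T⁴ − T_s⁴). T⁴ − T_s⁴ = (1363)⁴ − (396)⁴ = 3.45×10^12 − 2.46×10^10 = 3.43×10^12 K⁴.
Q = 0.69 × 5.67×10⁻⁸ × 0.0163 × 3.43×10^12 = 2180 W.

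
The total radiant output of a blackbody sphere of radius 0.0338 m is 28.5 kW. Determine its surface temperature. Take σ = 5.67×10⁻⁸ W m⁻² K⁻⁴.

A = 4πr² = 4π × (0.0338)² = 0.0144 m².
From P = σAT⁴, T = (P / σA)^(1/4) = (28500 / (5.67×10⁻⁸ × 0.0144))^(1/4).
T = (3.50×10^13)^(1/4) = 2430 K.

T ≈ 2430 K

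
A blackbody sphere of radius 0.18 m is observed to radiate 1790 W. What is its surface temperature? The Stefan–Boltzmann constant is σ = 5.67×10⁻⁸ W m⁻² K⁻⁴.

T ≈ 528 K

A = 4πr² = 4π × (0.18)² = 0.407 m².
From P = σAT⁴, T = (P / σA)^(1/4) = (1790 / (5.67×10⁻⁸ × 0.407))^(1/4).
T = (7.75×10^10)^(1/4) = 528 K.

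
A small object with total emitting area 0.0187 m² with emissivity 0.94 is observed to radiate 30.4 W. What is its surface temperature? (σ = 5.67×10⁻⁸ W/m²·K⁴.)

From P = εσAT⁴, T = (P / εσA)^(1/4) = (30.4 / (0.94 × 5.67×10⁻⁸ × 0.0187))^(1/4).
T = (3.05×10^10)^(1/4) = 418 K.

T ≈ 418 K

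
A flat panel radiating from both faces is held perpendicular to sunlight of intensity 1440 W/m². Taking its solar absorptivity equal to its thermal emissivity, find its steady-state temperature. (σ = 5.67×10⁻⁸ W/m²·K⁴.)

T ≈ 336 K

Absorbed flux αS = emitted flux 2εσT⁴ per unit area; with α = ε this gives T = (S/2σ)^(1/4).
T = (1440 / (2 × 5.67×10⁻⁸))^(1/4) = (1.27×10^10)^(1/4).
T = 336 K.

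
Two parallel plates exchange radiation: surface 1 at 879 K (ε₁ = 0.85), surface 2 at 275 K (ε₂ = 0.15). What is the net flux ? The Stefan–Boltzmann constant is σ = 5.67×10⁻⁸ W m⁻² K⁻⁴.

q ≈ 4900 W/m²

For two large parallel gray plates, q = σ(T₁⁴ − T₂⁴) / (1/ε₁ + 1/ε₂ − 1).
1/ε₁ + 1/ε₂ − 1 = 1/0.85 + 1/0.15 − 1 = 6.843.
T₁⁴ − T₂⁴ = 5.97×10^11 − 5.72×10^9 = 5.91×10^11 K⁴.
q = 5.67×10⁻⁸ × 5.91×10^11 / 6.843 = 4900 W/m².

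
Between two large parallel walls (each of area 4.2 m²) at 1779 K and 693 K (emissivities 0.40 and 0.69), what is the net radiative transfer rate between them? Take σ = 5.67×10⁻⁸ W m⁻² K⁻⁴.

Q ≈ 7.90×10^5 W

For two large parallel gray plates, q = σ(T₁⁴ − T₂⁴) / (1/ε₁ + 1/ε₂ − 1).
1/ε₁ + 1/ε₂ − 1 = 1/0.40 + 1/0.69 − 1 = 2.949.
T₁⁴ − T₂⁴ = 1.00×10^13 − 2.31×10^11 = 9.79×10^12 K⁴.
q = 5.67×10⁻⁸ × 9.79×10^12 / 2.949 = 1.88×10^5 W/m².
Q = q·A = 1.88×10^5 × 4.2 = 7.90×10^5 W.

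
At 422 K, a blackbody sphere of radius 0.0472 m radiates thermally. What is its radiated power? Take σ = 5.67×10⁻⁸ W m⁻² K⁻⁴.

P ≈ 50.3 W

A = 4πr² = 4π × (0.0472)² = 0.0280 m².
P = σAT⁴ = 5.67×10⁻⁸ × 0.0280 × (422)⁴ = 5.67×10⁻⁸ × 0.0280 × 3.17×10^10.
P = 50.3 W.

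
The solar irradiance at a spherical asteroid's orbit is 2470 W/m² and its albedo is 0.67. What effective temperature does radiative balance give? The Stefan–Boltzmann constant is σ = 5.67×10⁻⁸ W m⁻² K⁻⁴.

T ≈ 245 K

Power absorbed = (1−a)S·πR²; power emitted = 4πR²σT⁴. Equating and cancelling πR²:
T = ((1−a)S / 4σ)^(1/4) = (815 / (4 × 5.67×10⁻⁸))^(1/4) = (3.59×10^9)^(1/4).
T = 245 K.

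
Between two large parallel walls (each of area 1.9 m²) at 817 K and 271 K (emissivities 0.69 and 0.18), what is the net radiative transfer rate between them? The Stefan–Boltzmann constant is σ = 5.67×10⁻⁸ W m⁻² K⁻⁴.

For two large parallel gray plates, q = σ(T₁⁴ − T₂⁴) / (1/ε₁ + 1/ε₂ − 1).
1/ε₁ + 1/ε₂ − 1 = 1/0.69 + 1/0.18 − 1 = 6.005.
T₁⁴ − T₂⁴ = 4.46×10^11 − 5.39×10^9 = 4.40×10^11 K⁴.
q = 5.67×10⁻⁸ × 4.40×10^11 / 6.005 = 4160 W/m².
Q = q·A = 4160 × 1.9 = 7900 W.

Q ≈ 7900 W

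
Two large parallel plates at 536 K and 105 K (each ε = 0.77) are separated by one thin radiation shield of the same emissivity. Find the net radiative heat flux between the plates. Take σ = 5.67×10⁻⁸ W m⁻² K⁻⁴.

q ≈ 1460 W/m²

Each of the 2 gaps contributes resistance (2/ε − 1) = 2/0.77 − 1 = 1.597; total = 3.195.
q = σ(T₁⁴ − T₂⁴) / 3.195 = 5.67×10⁻⁸ × 8.24×10^10 / 3.195 = 1460 W/m².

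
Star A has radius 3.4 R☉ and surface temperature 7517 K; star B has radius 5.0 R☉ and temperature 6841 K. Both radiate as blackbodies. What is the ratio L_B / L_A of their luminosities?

L_B/L_A ≈ 1.48

L = 4πR²σT⁴ ∝ R²T⁴, so L_B/L_A = (5.0/3.4)² × (6841/7517)⁴ = 2.16 × 0.686 = 1.48.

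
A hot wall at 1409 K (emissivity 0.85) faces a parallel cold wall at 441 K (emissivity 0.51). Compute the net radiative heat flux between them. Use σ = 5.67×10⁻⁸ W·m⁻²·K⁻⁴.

For two large parallel gray plates, q = σ(T₁⁴ − T₂⁴) / (1/ε₁ + 1/ε₂ − 1).
1/ε₁ + 1/ε₂ − 1 = 1/0.85 + 1/0.51 − 1 = 2.137.
T₁⁴ − T₂⁴ = 3.94×10^12 − 3.78×10^10 = 3.90×10^12 K⁴.
q = 5.67×10⁻⁸ × 3.90×10^12 / 2.137 = 1.04×10^5 W/m².

q ≈ 1.04×10^5 W/m²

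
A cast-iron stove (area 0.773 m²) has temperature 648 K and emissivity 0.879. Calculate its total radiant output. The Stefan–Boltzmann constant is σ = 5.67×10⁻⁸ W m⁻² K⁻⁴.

Stefan–Boltzmann: P = εσAT⁴ = 0.879 × 5.67×10⁻⁸ × 0.773 × (648)⁴ = 0.879 × 5.67×10⁻⁸ × 0.773 × 1.76×10^11.
P = 6790 W.

P ≈ 6790 W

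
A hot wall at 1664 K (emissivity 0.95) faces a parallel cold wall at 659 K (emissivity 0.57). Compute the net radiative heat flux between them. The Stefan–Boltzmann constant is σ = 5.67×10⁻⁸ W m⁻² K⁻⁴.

For two large parallel gray plates, q = σ(T₁⁴ − T₂⁴) / (1/ε₁ + 1/ε₂ − 1).
1/ε₁ + 1/ε₂ − 1 = 1/0.95 + 1/0.57 − 1 = 1.807.
T₁⁴ − T₂⁴ = 7.67×10^12 − 1.89×10^11 = 7.48×10^12 K⁴.
q = 5.67×10⁻⁸ × 7.48×10^12 / 1.807 = 2.35×10^5 W/m².

q ≈ 2.35×10^5 W/m²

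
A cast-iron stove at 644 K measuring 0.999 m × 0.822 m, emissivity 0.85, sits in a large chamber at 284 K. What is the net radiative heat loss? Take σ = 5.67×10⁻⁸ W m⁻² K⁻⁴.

Q ≈ 6550 W

A = 0.999 × 0.822 = 0.821 m².
Q = εσA(T⁴ − T_s⁴). T⁴ − T_s⁴ = (644)⁴ − (284)⁴ = 1.72×10^11 − 6.51×10^9 = 1.66×10^11 K⁴.
Q = 0.85 × 5.67×10⁻⁸ × 0.821 × 1.66×10^11 = 6550 W.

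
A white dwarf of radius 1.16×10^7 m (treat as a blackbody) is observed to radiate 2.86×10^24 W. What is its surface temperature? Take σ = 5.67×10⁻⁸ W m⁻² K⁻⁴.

A = 4πr² = 4π × (1.16×10^7)² = 1.69×10^15 m².
From P = σAT⁴, T = (P / σA)^(1/4) = (2.86×10^24 / (5.67×10⁻⁸ × 1.69×10^15))^(1/4).
T = (2.98×10^16)^(1/4) = 13100 K.

T ≈ 13100 K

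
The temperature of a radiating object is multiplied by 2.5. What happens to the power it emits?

P ∝ T⁴, so the power scales as (2.5)⁴ = 39.1.

factor ≈ 39.1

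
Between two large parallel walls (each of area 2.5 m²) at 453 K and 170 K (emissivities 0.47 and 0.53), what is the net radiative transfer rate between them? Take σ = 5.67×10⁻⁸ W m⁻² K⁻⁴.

For two large parallel gray plates, q = σ(T₁⁴ − T₂⁴) / (1/ε₁ + 1/ε₂ − 1).
1/ε₁ + 1/ε₂ − 1 = 1/0.47 + 1/0.53 − 1 = 3.014.
T₁⁴ − T₂⁴ = 4.21×10^10 − 8.35×10^8 = 4.13×10^10 K⁴.
q = 5.67×10⁻⁸ × 4.13×10^10 / 3.014 = 776 W/m².
Q = q·A = 776 × 2.5 = 1940 W.

Q ≈ 1940 W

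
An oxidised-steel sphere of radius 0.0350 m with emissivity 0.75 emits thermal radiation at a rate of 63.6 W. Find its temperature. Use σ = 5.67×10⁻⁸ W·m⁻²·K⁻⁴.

A = 4πr² = 4π × (0.0350)² = 0.0154 m².
From P = εσAT⁴, T = (P / εσA)^(1/4) = (63.6 / (0.75 × 5.67×10⁻⁸ × 0.0154))^(1/4).
T = (9.72×10^10)^(1/4) = 558 K.

T ≈ 558 K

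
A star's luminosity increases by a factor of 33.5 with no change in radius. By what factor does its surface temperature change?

factor ≈ 2.41

P ∝ T⁴ ⇒ T ∝ P^(1/4), so T scales by (33.5)^(1/4) = 2.41.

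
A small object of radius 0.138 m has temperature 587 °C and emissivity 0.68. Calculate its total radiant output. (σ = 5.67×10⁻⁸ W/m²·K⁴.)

A = 4πr² = 4π × (0.138)² = 0.239 m².
587 °C = 860 K.
P = εσAT⁴ = 0.68 × 5.67×10⁻⁸ × 0.239 × (860)⁴ = 0.68 × 5.67×10⁻⁸ × 0.239 × 5.47×10^11.
P = 5050 W.

P ≈ 5050 W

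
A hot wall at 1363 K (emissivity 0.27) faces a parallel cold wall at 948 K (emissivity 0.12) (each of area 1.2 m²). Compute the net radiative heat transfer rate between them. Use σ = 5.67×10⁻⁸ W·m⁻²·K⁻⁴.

For two large parallel gray plates, q = σ(T₁⁴ − T₂⁴) / (1/ε₁ + 1/ε₂ − 1).
1/ε₁ + 1/ε₂ − 1 = 1/0.27 + 1/0.12 − 1 = 11.04.
T₁⁴ − T₂⁴ = 3.45×10^12 − 8.08×10^11 = 2.64×10^12 K⁴.
q = 5.67×10⁻⁸ × 2.64×10^12 / 11.04 = 13600 W/m².
Q = q·A = 13600 × 1.2 = 16300 W.

Q ≈ 16300 W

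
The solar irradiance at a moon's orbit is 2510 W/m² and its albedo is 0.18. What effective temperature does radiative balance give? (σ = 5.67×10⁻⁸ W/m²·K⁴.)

Power absorbed = (1−a)S·πR²; power emitted = 4πR²σT⁴. Equating and cancelling πR²:
T = ((1−a)S / 4σ)^(1/4) = (2060 / (4 × 5.67×10⁻⁸))^(1/4) = (9.07×10^9)^(1/4).
T = 309 K.

T ≈ 309 K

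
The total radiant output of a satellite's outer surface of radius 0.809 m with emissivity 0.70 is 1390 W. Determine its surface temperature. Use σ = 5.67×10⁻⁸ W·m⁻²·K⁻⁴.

A = 4πr² = 4π × (0.809)² = 8.22 m².
From P = εσAT⁴, T = (P / εσA)^(1/4) = (1390 / (0.70 × 5.67×10⁻⁸ × 8.22))^(1/4).
T = (4.26×10^9)^(1/4) = 255 K.

T ≈ 255 K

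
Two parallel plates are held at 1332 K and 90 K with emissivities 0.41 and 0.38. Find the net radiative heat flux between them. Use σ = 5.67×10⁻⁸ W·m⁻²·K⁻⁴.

For two large parallel gray plates, q = σ(T₁⁴ − T₂⁴) / (1/ε₁ + 1/ε₂ − 1).
1/ε₁ + 1/ε₂ − 1 = 1/0.41 + 1/0.38 − 1 = 4.071.
T₁⁴ − T₂⁴ = 3.15×10^12 − 6.56×10^7 = 3.15×10^12 K⁴.
q = 5.67×10⁻⁸ × 3.15×10^12 / 4.071 = 43800 W/m².

q ≈ 43800 W/m²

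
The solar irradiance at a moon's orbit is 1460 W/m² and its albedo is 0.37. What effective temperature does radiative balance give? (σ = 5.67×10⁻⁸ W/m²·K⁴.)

Power absorbed = (1−a)S·πR²; power emitted = 4πR²σT⁴. Equating and cancelling πR²:
T = ((1−a)S / 4σ)^(1/4) = (920 / (4 × 5.67×10⁻⁸))^(1/4) = (4.06×10^9)^(1/4).
T = 252 K.

T ≈ 252 K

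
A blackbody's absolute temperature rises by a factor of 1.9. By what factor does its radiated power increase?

P ∝ T⁴, so the power scales as (1.9)⁴ = 13.0.

factor ≈ 13.0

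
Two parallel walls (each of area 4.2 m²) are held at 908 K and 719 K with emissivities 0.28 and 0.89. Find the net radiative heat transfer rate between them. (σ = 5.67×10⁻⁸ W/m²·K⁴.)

Q ≈ 26600 W

For two large parallel gray plates, q = σ(T₁⁴ − T₂⁴) / (1/ε₁ + 1/ε₂ − 1).
1/ε₁ + 1/ε₂ − 1 = 1/0.28 + 1/0.89 − 1 = 3.695.
T₁⁴ − T₂⁴ = 6.80×10^11 − 2.67×10^11 = 4.12×10^11 K⁴.
q = 5.67×10⁻⁸ × 4.12×10^11 / 3.695 = 6330 W/m².
Q = q·A = 6330 × 4.2 = 26600 W.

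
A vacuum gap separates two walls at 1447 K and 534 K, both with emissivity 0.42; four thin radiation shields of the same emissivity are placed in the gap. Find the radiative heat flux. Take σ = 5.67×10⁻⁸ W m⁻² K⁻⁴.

Each of the 5 gaps contributes resistance (2/ε − 1) = 2/0.42 − 1 = 3.762; total = 18.81.
q = σ(T₁⁴ − T₂⁴) / 18.81 = 5.67×10⁻⁸ × 4.30×10^12 / 18.81 = 13000 W/m².

q ≈ 13000 W/m²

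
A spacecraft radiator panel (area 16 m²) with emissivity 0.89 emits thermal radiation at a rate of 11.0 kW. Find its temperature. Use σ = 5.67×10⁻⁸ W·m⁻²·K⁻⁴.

From P = εσAT⁴, T = (P / εσA)^(1/4) = (11000 / (0.89 × 5.67×10⁻⁸ × 16.0))^(1/4).
T = (1.36×10^10)^(1/4) = 342 K.

T ≈ 342 K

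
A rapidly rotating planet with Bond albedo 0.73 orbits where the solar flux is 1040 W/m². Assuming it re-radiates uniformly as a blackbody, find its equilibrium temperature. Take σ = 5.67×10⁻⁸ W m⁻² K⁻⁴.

Power absorbed = (1−a)S·πR²; power emitted = 4πR²σT⁴. Equating and cancelling πR²:
T = ((1−a)S / 4σ)^(1/4) = (281 / (4 × 5.67×10⁻⁸))^(1/4) = (1.24×10^9)^(1/4).
T = 188 K.

T ≈ 188 K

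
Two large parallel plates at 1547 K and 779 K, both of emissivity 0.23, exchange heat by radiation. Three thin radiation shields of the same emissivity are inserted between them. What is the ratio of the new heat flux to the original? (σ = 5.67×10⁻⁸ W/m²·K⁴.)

ratio ≈ 0.250

With N identical shields there are N+1 = 4 gaps in series, each with the same radiative resistance, so the flux falls to 1/(N+1) of its unshielded value.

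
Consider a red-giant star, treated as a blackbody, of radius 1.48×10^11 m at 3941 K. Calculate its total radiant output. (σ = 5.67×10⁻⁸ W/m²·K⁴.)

A = 4πr² = 4π × (1.48×10^11)² = 2.75×10^23 m².
P = σAT⁴ = 5.67×10⁻⁸ × 2.75×10^23 × (3941)⁴ = 5.67×10⁻⁸ × 2.75×10^23 × 2.41×10^14.
P = 3.76×10^30 W.

P ≈ 3.76×10^30 W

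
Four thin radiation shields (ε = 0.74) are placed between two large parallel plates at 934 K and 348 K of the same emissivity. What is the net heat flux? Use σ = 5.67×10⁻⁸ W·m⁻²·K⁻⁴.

q ≈ 4970 W/m²

Each of the 5 gaps contributes resistance (2/ε − 1) = 2/0.74 − 1 = 1.703; total = 8.514.
q = σ(T₁⁴ − T₂⁴) / 8.514 = 5.67×10⁻⁸ × 7.46×10^11 / 8.514 = 4970 W/m².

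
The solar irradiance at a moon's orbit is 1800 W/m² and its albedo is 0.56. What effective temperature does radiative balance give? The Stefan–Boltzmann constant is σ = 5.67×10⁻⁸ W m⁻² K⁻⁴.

Power absorbed = (1−a)S·πR²; power emitted = 4πR²σT⁴. Equating and cancelling πR²:
T = ((1−a)S / 4σ)^(1/4) = (792 / (4 × 5.67×10⁻⁸))^(1/4) = (3.49×10^9)^(1/4).
T = 243 K.

T ≈ 243 K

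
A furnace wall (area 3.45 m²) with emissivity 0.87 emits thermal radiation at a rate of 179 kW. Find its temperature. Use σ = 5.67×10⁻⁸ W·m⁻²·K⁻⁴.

T ≈ 1010 K

From P = εσAT⁴, T = (P / εσA)^(1/4) = (1.79×10^5 / (0.87 × 5.67×10⁻⁸ × 3.45))^(1/4).
T = (1.05×10^12)^(1/4) = 1010 K.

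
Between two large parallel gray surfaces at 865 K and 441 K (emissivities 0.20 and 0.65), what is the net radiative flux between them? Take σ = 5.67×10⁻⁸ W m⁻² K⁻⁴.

For two large parallel gray plates, q = σ(T₁⁴ − T₂⁴) / (1/ε₁ + 1/ε₂ − 1).
1/ε₁ + 1/ε₂ − 1 = 1/0.20 + 1/0.65 − 1 = 5.538.
T₁⁴ − T₂⁴ = 5.60×10^11 − 3.78×10^10 = 5.22×10^11 K⁴.
q = 5.67×10⁻⁸ × 5.22×10^11 / 5.538 = 5340 W/m².

q ≈ 5340 W/m²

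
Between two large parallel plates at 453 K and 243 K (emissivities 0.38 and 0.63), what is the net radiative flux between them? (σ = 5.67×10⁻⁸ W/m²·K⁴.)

For two large parallel gray plates, q = σ(T₁⁴ − T₂⁴) / (1/ε₁ + 1/ε₂ − 1).
1/ε₁ + 1/ε₂ − 1 = 1/0.38 + 1/0.63 − 1 = 3.219.
T₁⁴ − T₂⁴ = 4.21×10^10 − 3.49×10^9 = 3.86×10^10 K⁴.
q = 5.67×10⁻⁸ × 3.86×10^10 / 3.219 = 680 W/m².

q ≈ 680 W/m²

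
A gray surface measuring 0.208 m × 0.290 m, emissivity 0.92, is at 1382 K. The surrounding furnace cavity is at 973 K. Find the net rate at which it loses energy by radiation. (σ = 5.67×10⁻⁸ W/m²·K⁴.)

Q ≈ 8660 W

A = 0.208 × 0.290 = 0.0603 m².
Q = εσA(T⁴ − T_s⁴). T⁴ − T_s⁴ = (1382)⁴ − (973)⁴ = 3.65×10^12 − 8.96×10^11 = 2.75×10^12 K⁴.
Q = 0.92 × 5.67×10⁻⁸ × 0.0603 × 2.75×10^12 = 8660 W.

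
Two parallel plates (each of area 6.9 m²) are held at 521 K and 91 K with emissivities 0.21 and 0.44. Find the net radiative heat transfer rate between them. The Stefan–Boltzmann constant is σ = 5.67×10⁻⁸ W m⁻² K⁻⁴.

For two large parallel gray plates, q = σ(T₁⁴ − T₂⁴) / (1/ε₁ + 1/ε₂ − 1).
1/ε₁ + 1/ε₂ − 1 = 1/0.21 + 1/0.44 − 1 = 6.035.
T₁⁴ − T₂⁴ = 7.37×10^10 − 6.86×10^7 = 7.36×10^10 K⁴.
q = 5.67×10⁻⁸ × 7.36×10^10 / 6.035 = 692 W/m².
Q = q·A = 692 × 6.9 = 4770 W.

Q ≈ 4770 W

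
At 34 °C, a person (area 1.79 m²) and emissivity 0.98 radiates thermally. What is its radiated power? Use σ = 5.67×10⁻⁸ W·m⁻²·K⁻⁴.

P ≈ 884 W

34 °C = 307 K.
P = εσAT⁴ = 0.98 × 5.67×10⁻⁸ × 1.79 × (307)⁴ = 0.98 × 5.67×10⁻⁸ × 1.79 × 8.88×10^9.
P = 884 W.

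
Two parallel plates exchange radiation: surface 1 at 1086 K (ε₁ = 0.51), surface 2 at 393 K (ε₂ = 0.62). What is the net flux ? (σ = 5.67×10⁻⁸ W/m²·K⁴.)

q ≈ 30100 W/m²

For two large parallel gray plates, q = σ(T₁⁴ − T₂⁴) / (1/ε₁ + 1/ε₂ − 1).
1/ε₁ + 1/ε₂ − 1 = 1/0.51 + 1/0.62 − 1 = 2.574.
T₁⁴ − T₂⁴ = 1.39×10^12 − 2.39×10^10 = 1.37×10^12 K⁴.
q = 5.67×10⁻⁸ × 1.37×10^12 / 2.574 = 30100 W/m².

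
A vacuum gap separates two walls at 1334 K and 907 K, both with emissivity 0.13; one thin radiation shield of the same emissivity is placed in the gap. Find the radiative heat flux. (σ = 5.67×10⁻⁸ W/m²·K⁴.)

q ≈ 4910 W/m²

Each of the 2 gaps contributes resistance (2/ε − 1) = 2/0.13 − 1 = 14.38; total = 28.77.
q = σ(T₁⁴ − T₂⁴) / 28.77 = 5.67×10⁻⁸ × 2.49×10^12 / 28.77 = 4910 W/m².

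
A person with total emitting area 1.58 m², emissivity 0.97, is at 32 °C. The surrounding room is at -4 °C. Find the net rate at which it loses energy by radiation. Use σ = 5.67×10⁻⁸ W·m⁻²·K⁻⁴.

Convert: 32 °C = 305 K; -4 °C = 269 K.
Q = εσA(T⁴ − T_s⁴). T⁴ − T_s⁴ = (305)⁴ − (269)⁴ = 8.65×10^9 − 5.24×10^9 = 3.42×10^9 K⁴.
Q = 0.97 × 5.67×10⁻⁸ × 1.58 × 3.42×10^9 = 297 W.

Q ≈ 297 W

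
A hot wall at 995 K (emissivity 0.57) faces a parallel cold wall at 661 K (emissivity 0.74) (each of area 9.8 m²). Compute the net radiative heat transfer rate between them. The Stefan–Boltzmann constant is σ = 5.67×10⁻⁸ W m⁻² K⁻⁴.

For two large parallel gray plates, q = σ(T₁⁴ − T₂⁴) / (1/ε₁ + 1/ε₂ − 1).
1/ε₁ + 1/ε₂ − 1 = 1/0.57 + 1/0.74 − 1 = 2.106.
T₁⁴ − T₂⁴ = 9.80×10^11 − 1.91×10^11 = 7.89×10^11 K⁴.
q = 5.67×10⁻⁸ × 7.89×10^11 / 2.106 = 21300 W/m².
Q = q·A = 21300 × 9.8 = 2.08×10^5 W.

Q ≈ 2.08×10^5 W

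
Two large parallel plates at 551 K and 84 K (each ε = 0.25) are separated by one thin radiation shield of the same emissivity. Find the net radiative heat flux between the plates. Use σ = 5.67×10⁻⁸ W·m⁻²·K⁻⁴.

q ≈ 373 W/m²

Each of the 2 gaps contributes resistance (2/ε − 1) = 2/0.25 − 1 = 7.000; total = 14.00.
q = σ(T₁⁴ − T₂⁴) / 14.00 = 5.67×10⁻⁸ × 9.21×10^10 / 14.00 = 373 W/m².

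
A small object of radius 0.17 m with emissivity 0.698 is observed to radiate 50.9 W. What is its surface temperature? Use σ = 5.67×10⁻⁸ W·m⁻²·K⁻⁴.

T ≈ 244 K

A = 4πr² = 4π × (0.17)² = 0.363 m².
From P = εσAT⁴, T = (P / εσA)^(1/4) = (50.9 / (0.698 × 5.67×10⁻⁸ × 0.363))^(1/4).
T = (3.54×10^9)^(1/4) = 244 K.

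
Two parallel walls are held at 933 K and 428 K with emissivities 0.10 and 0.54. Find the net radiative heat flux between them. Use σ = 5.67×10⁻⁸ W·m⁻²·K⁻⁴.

q ≈ 3780 W/m²

For two large parallel gray plates, q = σ(T₁⁴ − T₂⁴) / (1/ε₁ + 1/ε₂ − 1).
1/ε₁ + 1/ε₂ − 1 = 1/0.10 + 1/0.54 − 1 = 10.85.
T₁⁴ − T₂⁴ = 7.58×10^11 − 3.36×10^10 = 7.24×10^11 K⁴.
q = 5.67×10⁻⁸ × 7.24×10^11 / 10.85 = 3780 W/m².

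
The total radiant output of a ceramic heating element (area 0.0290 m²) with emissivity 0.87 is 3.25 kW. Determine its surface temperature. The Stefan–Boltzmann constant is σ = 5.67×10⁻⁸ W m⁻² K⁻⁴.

From P = εσAT⁴, T = (P / εσA)^(1/4) = (3250 / (0.87 × 5.67×10⁻⁸ × 0.0290))^(1/4).
T = (2.27×10^12)^(1/4) = 1230 K.

T ≈ 1230 K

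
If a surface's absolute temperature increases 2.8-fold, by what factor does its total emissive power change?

P ∝ T⁴, so the power scales as (2.8)⁴ = 61.5.

factor ≈ 61.5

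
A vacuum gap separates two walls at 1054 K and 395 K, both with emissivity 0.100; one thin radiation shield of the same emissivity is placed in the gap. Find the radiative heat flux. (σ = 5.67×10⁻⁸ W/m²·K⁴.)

q ≈ 1810 W/m²

Each of the 2 gaps contributes resistance (2/ε − 1) = 2/0.100 − 1 = 19.00; total = 38.00.
q = σ(T₁⁴ − T₂⁴) / 38.00 = 5.67×10⁻⁸ × 1.21×10^12 / 38.00 = 1810 W/m².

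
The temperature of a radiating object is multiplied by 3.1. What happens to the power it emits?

P ∝ T⁴, so the power scales as (3.1)⁴ = 92.4.

factor ≈ 92.4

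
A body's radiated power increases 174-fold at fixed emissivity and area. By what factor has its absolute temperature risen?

P ∝ T⁴ ⇒ T ∝ P^(1/4), so T scales by (174)^(1/4) = 3.63.

factor ≈ 3.63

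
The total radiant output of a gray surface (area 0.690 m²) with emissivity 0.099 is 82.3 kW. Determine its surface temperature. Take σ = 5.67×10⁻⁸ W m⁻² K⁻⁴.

From P = εσAT⁴, T = (P / εσA)^(1/4) = (82300 / (0.099 × 5.67×10⁻⁸ × 0.690))^(1/4).
T = (2.12×10^13)^(1/4) = 2150 K.

T ≈ 2150 K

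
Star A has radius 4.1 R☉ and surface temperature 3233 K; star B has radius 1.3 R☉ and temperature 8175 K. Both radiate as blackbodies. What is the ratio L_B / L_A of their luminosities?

L = 4πR²σT⁴ ∝ R²T⁴, so L_B/L_A = (1.3/4.1)² × (8175/3233)⁴ = 0.101 × 40.9 = 4.11.

L_B/L_A ≈ 4.11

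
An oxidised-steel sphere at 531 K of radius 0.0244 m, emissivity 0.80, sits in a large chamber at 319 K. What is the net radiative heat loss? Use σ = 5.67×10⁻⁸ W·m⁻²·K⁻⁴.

A = 4πr² = 4π × (0.0244)² = 7.48×10^-3 m².
Q = εσA(T⁴ − T_s⁴). T⁴ − T_s⁴ = (531)⁴ − (319)⁴ = 7.95×10^10 − 1.04×10^10 = 6.91×10^10 K⁴.
Q = 0.80 × 5.67×10⁻⁸ × 7.48×10^-3 × 6.91×10^10 = 23.5 W.

Q ≈ 23.5 W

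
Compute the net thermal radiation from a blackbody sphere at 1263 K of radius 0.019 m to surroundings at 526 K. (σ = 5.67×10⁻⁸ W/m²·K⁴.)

Q ≈ 635 W

A = 4πr² = 4π × (0.019)² = 4.54×10^-3 m².
Q = σA(T⁴ − T_s⁴). T⁴ − T_s⁴ = (1263)⁴ − (526)⁴ = 2.54×10^12 − 7.65×10^10 = 2.47×10^12 K⁴.
Q = 5.67×10⁻⁸ × 4.54×10^-3 × 2.47×10^12 = 635 W.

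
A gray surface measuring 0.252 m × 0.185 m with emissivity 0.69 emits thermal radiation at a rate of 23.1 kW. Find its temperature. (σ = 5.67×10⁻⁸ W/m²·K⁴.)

A = 0.252 × 0.185 = 0.0466 m².
From P = εσAT⁴, T = (P / εσA)^(1/4) = (23100 / (0.69 × 5.67×10⁻⁸ × 0.0466))^(1/4).
T = (1.27×10^13)^(1/4) = 1890 K.

T ≈ 1890 K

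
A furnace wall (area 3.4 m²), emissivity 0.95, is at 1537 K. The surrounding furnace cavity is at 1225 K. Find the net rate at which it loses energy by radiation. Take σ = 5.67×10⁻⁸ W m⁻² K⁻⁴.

Q = εσA(T⁴ − T_s⁴). T⁴ − T_s⁴ = (1537)⁴ − (1225)⁴ = 5.58×10^12 − 2.25×10^12 = 3.33×10^12 K⁴.
Q = 0.95 × 5.67×10⁻⁸ × 3.40 × 3.33×10^12 = 6.10×10^5 W.

Q ≈ 6.10×10^5 W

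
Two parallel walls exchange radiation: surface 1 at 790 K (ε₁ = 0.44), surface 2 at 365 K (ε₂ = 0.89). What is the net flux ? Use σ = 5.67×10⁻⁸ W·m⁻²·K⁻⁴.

For two large parallel gray plates, q = σ(T₁⁴ − T₂⁴) / (1/ε₁ + 1/ε₂ − 1).
1/ε₁ + 1/ε₂ − 1 = 1/0.44 + 1/0.89 − 1 = 2.396.
T₁⁴ − T₂⁴ = 3.90×10^11 − 1.77×10^10 = 3.72×10^11 K⁴.
q = 5.67×10⁻⁸ × 3.72×10^11 / 2.396 = 8800 W/m².

q ≈ 8800 W/m²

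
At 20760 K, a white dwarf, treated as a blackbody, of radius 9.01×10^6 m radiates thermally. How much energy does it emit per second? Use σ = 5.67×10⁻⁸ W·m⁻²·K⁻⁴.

P ≈ 1.07×10^25 W

A = 4πr² = 4π × (9.01×10^6)² = 1.02×10^15 m².
P = σAT⁴ = 5.67×10⁻⁸ × 1.02×10^15 × (20760)⁴ = 5.67×10⁻⁸ × 1.02×10^15 × 1.86×10^17.
P = 1.07×10^25 W.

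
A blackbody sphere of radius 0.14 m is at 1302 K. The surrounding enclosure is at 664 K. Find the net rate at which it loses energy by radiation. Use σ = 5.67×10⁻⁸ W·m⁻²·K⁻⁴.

Q ≈ 37400 W

A = 4πr² = 4π × (0.14)² = 0.246 m².
Q = σA(T⁴ − T_s⁴). T⁴ − T_s⁴ = (1302)⁴ − (664)⁴ = 2.87×10^12 − 1.94×10^11 = 2.68×10^12 K⁴.
Q = 5.67×10⁻⁸ × 0.246 × 2.68×10^12 = 37400 W.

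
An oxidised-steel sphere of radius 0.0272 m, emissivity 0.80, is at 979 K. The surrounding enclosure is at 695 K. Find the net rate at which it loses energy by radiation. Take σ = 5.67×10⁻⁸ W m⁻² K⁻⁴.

Q ≈ 289 W

A = 4πr² = 4π × (0.0272)² = 9.30×10^-3 m².
Q = εσA(T⁴ − T_s⁴). T⁴ − T_s⁴ = (979)⁴ − (695)⁴ = 9.19×10^11 − 2.33×10^11 = 6.85×10^11 K⁴.
Q = 0.80 × 5.67×10⁻⁸ × 9.30×10^-3 × 6.85×10^11 = 289 W.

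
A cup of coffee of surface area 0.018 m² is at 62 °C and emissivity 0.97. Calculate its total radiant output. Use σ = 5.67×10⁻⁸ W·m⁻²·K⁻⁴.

P ≈ 12.5 W

62 °C = 335 K.
Stefan–Boltzmann: P = εσAT⁴ = 0.97 × 5.67×10⁻⁸ × 0.0180 × (335)⁴ = 0.97 × 5.67×10⁻⁸ × 0.0180 × 1.26×10^10.
P = 12.5 W.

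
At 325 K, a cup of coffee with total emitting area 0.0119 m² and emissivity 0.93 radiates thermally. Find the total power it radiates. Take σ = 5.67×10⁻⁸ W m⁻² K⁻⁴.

P ≈ 7.00 W

Stefan–Boltzmann: P = εσAT⁴ = 0.93 × 5.67×10⁻⁸ × 0.0119 × (325)⁴ = 0.93 × 5.67×10⁻⁸ × 0.0119 × 1.12×10^10.
P = 7.00 W.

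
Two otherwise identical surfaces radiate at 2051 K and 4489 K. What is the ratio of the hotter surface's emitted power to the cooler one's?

P ∝ T⁴, so the ratio is (4489/2051)⁴ = (2.189)⁴ = 22.9.

ratio ≈ 22.9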